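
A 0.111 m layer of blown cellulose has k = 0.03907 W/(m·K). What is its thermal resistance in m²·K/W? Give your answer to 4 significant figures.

2.841 m²·K/W

R = L/k = 0.111/0.03907 = 2.8411 m²·K/W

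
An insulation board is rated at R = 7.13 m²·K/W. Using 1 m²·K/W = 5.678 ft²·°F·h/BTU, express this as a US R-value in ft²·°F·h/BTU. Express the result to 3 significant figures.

40.5 ft²·°F·h/BTU

R_US = 7.13 × 5.678 = 40.48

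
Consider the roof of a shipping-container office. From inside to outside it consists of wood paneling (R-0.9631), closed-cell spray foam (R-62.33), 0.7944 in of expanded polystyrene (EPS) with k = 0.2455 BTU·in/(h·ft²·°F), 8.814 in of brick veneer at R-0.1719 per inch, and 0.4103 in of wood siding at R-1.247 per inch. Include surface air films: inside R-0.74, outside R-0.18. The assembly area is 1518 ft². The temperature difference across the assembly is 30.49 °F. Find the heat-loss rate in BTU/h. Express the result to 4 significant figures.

666.2 BTU/h

0.7944/0.2455 = 3.2358
8.814 × 0.1719 = 1.5151
0.4103 × 1.247 = 0.51164
R_total = 0.74 + 0.9631 + 62.33 + 3.2358 + 1.5151 + 0.51164 + 0.18 = 69.476 ft²·°F·h/BTU
Q = A·ΔT/R = 1518 × 30.49 / 69.476 = 666.19 BTU/h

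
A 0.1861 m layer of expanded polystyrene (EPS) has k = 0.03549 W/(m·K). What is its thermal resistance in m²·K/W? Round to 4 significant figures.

5.244 m²·K/W

R = L/k = 0.1861/0.03549 = 5.2437 m²·K/W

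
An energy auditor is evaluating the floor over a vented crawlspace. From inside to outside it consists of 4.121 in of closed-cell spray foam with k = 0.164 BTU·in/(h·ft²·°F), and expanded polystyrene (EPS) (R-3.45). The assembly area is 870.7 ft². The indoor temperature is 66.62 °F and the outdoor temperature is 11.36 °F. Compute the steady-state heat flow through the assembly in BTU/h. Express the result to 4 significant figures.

4.121/0.164 = 25.128
R_total = 25.128 + 3.45 = 28.578 ft²·°F·h/BTU
Q = A·ΔT/R = 870.7 × (66.62 − 11.36) / 28.578 = 1683.6 BTU/h

1684 BTU/h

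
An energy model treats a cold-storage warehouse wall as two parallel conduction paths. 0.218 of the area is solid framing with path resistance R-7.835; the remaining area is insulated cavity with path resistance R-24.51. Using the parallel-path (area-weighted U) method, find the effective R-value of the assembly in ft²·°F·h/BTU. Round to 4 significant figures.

16.74 ft²·°F·h/BTU

U_eff = 0.782/24.51 + 0.218/7.835 = 0.031905 + 0.027824 = 0.059729
R_eff = 1/U_eff = 16.742 ft²·°F·h/BTU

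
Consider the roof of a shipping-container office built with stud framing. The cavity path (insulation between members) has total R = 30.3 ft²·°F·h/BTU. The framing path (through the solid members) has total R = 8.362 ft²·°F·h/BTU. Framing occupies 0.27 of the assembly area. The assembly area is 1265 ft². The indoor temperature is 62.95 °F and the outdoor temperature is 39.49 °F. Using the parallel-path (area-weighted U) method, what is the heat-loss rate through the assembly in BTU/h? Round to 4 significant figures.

1673 BTU/h

U_eff = 0.73/30.3 + 0.27/8.362 = 0.024092 + 0.032289 = 0.056381
R_eff = 1/U_eff = 17.736 ft²·°F·h/BTU
Q = 1265 × (62.95 − 39.49) / 17.736 = 1673.2 BTU/h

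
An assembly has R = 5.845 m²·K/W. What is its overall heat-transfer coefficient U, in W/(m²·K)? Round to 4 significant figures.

0.1711 W/(m²·K)

U = 1/R = 1/5.845 = 0.17109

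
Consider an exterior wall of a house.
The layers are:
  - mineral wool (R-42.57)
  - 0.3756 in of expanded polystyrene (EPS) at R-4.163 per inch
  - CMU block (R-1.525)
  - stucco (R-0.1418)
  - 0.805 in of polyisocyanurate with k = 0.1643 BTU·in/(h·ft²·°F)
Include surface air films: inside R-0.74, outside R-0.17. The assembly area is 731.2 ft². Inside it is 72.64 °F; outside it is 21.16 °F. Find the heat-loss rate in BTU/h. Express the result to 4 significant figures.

0.3756 × 4.163 = 1.5636
0.805/0.1643 = 4.8996
R_total = 0.74 + 42.57 + 1.5636 + 1.525 + 0.1418 + 4.8996 + 0.17 = 51.61 ft²·°F·h/BTU
Q = A·ΔT/R = 731.2 × (72.64 − 21.16) / 51.61 = 729.36 BTU/h

729.4 BTU/h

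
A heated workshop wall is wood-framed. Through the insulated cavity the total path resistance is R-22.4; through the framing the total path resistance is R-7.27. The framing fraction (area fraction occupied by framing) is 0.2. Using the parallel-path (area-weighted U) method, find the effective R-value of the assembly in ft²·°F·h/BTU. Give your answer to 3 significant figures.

U_eff = 0.8/22.4 + 0.2/7.27 = 0.03571 + 0.02751 = 0.06322
R_eff = 1/U_eff = 15.82 ft²·°F·h/BTU

15.8 ft²·°F·h/BTU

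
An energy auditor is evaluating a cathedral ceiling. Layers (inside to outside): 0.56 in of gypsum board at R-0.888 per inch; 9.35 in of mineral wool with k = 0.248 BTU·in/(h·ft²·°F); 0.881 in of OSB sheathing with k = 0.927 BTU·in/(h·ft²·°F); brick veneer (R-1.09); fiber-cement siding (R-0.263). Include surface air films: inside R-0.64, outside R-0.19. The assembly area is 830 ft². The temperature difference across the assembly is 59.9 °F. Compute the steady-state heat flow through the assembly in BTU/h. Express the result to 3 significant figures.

1200 BTU/h

0.56 × 0.888 = 0.4973
9.35/0.248 = 37.7
0.881/0.927 = 0.9504
R_total = 0.64 + 0.4973 + 37.7 + 0.9504 + 1.09 + 0.263 + 0.19 = 41.33 ft²·°F·h/BTU
Q = A·ΔT/R = 830 × 59.9 / 41.33 = 1203 BTU/h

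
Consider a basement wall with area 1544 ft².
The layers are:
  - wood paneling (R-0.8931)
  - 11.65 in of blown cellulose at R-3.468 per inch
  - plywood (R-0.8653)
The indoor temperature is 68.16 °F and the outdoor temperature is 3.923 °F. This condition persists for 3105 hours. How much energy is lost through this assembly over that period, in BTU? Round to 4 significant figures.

7304000 BTU

11.65 × 3.468 = 40.402
R_total = 0.8931 + 40.402 + 0.8653 = 42.161 ft²·°F·h/BTU
Q = 1544 × (68.16 − 3.923) / 42.161 = 2352.5 BTU/h
E = 2352.5 × 3105 = 7304400 BTU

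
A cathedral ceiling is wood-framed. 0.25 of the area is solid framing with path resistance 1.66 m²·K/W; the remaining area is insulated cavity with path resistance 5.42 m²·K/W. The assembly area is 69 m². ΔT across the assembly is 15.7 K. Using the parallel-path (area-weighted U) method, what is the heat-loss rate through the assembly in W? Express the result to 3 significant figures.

U_eff = 0.75/5.42 + 0.25/1.66 = 0.1384 + 0.1506 = 0.289
R_eff = 1/U_eff = 3.46 m²·K/W
Q = 69 × 15.7 / 3.46 = 313.1 W

313 W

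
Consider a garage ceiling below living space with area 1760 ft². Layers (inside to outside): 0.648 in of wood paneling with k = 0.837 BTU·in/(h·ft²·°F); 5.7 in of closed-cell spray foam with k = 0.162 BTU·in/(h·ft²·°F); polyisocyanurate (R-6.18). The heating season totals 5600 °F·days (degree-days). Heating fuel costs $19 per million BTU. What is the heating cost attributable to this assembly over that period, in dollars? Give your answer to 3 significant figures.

0.648/0.837 = 0.7742
5.7/0.162 = 35.19
R_total = 0.7742 + 35.19 + 6.18 = 42.14 ft²·°F·h/BTU
E = A × HDD × 24 / R = 1760 × 5600 × 24 / 42.14 = 5613000 BTU
Cost = 5613000/10⁶ × 19 = $106.7

107 dollars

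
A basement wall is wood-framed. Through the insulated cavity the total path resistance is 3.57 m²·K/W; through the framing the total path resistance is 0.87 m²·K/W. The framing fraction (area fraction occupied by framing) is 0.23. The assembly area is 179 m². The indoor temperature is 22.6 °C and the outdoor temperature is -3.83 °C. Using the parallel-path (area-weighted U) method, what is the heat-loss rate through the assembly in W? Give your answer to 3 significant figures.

2270 W

U_eff = 0.77/3.57 + 0.23/0.87 = 0.2157 + 0.2644 = 0.4801
R_eff = 1/U_eff = 2.083 m²·K/W
Q = 179 × (22.6 − (-3.83)) / 2.083 = 2271 W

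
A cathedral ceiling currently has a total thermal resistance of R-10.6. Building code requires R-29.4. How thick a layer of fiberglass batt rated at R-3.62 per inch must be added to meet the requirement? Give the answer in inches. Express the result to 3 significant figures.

ΔR = 29.4 − 10.6 = 18.8 ft²·°F·h/BTU
L = ΔR / (R/in) = 18.8/3.62 = 5.193 in

5.19 in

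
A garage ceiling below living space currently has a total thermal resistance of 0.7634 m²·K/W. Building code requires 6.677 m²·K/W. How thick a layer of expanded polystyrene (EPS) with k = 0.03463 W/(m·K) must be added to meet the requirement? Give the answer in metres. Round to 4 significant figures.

0.2048 m

ΔR = 6.677 − 0.7634 = 5.9136 m²·K/W
L = ΔR × k = 5.9136 × 0.03463 = 0.20479 m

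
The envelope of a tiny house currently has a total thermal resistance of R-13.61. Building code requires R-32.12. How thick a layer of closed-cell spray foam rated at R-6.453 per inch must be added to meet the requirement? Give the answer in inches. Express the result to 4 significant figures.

ΔR = 32.12 − 13.61 = 18.51 ft²·°F·h/BTU
L = ΔR / (R/in) = 18.51/6.453 = 2.8684 in

2.868 in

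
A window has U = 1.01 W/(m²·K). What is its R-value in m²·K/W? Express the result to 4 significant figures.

R = 1/U = 1/1.01 = 0.9901

0.9901 m²·K/W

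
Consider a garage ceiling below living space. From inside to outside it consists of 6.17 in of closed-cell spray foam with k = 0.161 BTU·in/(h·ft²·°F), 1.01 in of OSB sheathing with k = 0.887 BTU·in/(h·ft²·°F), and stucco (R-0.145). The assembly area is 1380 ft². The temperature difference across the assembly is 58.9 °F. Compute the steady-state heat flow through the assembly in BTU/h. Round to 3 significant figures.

2050 BTU/h

6.17/0.161 = 38.32
1.01/0.887 = 1.139
R_total = 38.32 + 1.139 + 0.145 = 39.61 ft²·°F·h/BTU
Q = A·ΔT/R = 1380 × 58.9 / 39.61 = 2052 BTU/h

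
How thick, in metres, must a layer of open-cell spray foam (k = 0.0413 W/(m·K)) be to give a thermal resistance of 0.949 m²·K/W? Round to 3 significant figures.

L = R·k = 0.949 × 0.0413 = 0.03919 m

0.0392 m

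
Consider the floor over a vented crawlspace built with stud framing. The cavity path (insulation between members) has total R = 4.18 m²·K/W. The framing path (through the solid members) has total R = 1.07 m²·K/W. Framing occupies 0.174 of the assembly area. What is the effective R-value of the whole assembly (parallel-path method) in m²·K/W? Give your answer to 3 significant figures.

2.78 m²·K/W

U_eff = 0.826/4.18 + 0.174/1.07 = 0.1976 + 0.1626 = 0.3602
R_eff = 1/U_eff = 2.776 m²·K/W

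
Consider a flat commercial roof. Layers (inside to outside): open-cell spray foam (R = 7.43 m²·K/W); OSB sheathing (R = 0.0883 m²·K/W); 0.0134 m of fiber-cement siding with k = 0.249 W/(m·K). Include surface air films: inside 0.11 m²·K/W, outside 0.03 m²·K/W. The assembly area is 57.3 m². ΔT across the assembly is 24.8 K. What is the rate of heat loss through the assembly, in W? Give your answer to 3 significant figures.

0.0134/0.249 = 0.05382
R_total = 0.11 + 7.43 + 0.0883 + 0.05382 + 0.03 = 7.712 m²·K/W
Q = A·ΔT/R = 57.3 × 24.8 / 7.712 = 184.3 W

184 W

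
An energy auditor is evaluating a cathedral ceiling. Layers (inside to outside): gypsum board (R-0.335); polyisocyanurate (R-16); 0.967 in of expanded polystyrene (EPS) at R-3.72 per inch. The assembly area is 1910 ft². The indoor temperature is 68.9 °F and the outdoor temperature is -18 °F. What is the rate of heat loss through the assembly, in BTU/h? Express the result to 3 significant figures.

0.967 × 3.72 = 3.597
R_total = 0.335 + 16 + 3.597 = 19.93 ft²·°F·h/BTU
Q = A·ΔT/R = 1910 × (68.9 − (-18)) / 19.93 = 8327 BTU/h

8330 BTU/h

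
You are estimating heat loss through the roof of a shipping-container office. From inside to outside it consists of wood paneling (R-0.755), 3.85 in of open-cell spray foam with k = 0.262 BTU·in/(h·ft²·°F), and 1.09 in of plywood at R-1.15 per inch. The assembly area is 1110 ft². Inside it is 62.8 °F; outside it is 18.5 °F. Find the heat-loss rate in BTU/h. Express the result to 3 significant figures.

3.85/0.262 = 14.69
1.09 × 1.15 = 1.254
R_total = 0.755 + 14.69 + 1.254 = 16.7 ft²·°F·h/BTU
Q = A·ΔT/R = 1110 × (62.8 − 18.5) / 16.7 = 2944 BTU/h

2940 BTU/h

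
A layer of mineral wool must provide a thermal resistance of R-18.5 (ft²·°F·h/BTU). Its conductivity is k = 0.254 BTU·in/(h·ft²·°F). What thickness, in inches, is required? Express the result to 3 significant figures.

L = R × k = 18.5 × 0.254 = 4.699 in

4.70 in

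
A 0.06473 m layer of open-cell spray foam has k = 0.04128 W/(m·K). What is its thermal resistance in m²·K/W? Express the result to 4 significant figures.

R = L/k = 0.06473/0.04128 = 1.5681 m²·K/W

1.568 m²·K/W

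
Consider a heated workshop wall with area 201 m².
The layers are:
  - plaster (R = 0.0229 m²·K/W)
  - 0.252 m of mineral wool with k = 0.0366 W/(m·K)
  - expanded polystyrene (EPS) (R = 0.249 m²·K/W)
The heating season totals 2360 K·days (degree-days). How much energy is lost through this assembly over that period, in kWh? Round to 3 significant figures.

0.252/0.0366 = 6.885
R_total = 0.0229 + 6.885 + 0.249 = 7.157 m²·K/W
E = A × HDD × 24 / R / 1000 = 201 × 2360 × 24 / 7.157 / 1000 = 1591 kWh

1590 kWh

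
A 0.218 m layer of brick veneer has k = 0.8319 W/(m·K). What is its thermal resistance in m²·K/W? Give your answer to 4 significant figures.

R = L/k = 0.218/0.8319 = 0.26205 m²·K/W

0.2621 m²·K/W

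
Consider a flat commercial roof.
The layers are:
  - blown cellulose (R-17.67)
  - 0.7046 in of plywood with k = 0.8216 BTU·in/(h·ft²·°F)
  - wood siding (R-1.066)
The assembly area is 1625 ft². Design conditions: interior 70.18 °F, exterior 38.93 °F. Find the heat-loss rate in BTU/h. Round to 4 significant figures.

2592 BTU/h

0.7046/0.8216 = 0.85759
R_total = 17.67 + 0.85759 + 1.066 = 19.594 ft²·°F·h/BTU
Q = A·ΔT/R = 1625 × (70.18 − 38.93) / 19.594 = 2591.7 BTU/h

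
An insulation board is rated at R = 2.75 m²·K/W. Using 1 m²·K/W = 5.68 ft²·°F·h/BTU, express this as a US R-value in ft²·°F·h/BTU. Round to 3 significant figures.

15.6 ft²·°F·h/BTU

R_US = 2.75 × 5.68 = 15.62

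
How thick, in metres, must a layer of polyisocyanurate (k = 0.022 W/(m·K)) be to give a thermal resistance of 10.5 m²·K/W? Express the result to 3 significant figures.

L = R·k = 10.5 × 0.022 = 0.231 m

0.231 m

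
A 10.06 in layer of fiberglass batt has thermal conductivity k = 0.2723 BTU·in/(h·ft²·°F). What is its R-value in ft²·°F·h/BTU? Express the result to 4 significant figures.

R = L/k = 10.06/0.2723 = 36.945 ft²·°F·h/BTU

36.94 ft²·°F·h/BTU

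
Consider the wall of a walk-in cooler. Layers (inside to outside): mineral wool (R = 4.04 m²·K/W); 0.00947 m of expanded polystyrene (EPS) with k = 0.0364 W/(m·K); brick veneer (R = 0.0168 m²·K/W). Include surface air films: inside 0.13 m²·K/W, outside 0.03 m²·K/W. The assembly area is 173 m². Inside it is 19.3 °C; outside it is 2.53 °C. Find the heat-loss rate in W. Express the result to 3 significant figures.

648 W

0.00947/0.0364 = 0.2602
R_total = 0.13 + 4.04 + 0.2602 + 0.0168 + 0.03 = 4.477 m²·K/W
Q = A·ΔT/R = 173 × (19.3 − 2.53) / 4.477 = 648 W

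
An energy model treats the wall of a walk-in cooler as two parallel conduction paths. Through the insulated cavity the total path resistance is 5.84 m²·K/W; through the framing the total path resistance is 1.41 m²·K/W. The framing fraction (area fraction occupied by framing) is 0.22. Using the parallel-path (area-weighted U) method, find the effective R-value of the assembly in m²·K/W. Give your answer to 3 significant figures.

U_eff = 0.78/5.84 + 0.22/1.41 = 0.1336 + 0.156 = 0.2896
R_eff = 1/U_eff = 3.453 m²·K/W

3.45 m²·K/W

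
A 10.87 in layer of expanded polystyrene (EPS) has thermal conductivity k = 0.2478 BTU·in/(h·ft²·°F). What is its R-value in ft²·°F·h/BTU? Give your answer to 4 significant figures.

43.87 ft²·°F·h/BTU

R = L/k = 10.87/0.2478 = 43.866 ft²·°F·h/BTU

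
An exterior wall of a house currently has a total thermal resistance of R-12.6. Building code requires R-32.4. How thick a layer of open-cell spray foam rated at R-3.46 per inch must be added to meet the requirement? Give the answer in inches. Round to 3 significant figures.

ΔR = 32.4 − 12.6 = 19.8 ft²·°F·h/BTU
L = ΔR / (R/in) = 19.8/3.46 = 5.723 in

5.72 in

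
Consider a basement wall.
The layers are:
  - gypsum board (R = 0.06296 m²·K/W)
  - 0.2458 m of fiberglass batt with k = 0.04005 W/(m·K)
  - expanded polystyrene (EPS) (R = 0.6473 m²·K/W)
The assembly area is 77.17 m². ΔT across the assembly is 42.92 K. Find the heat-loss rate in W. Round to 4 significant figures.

0.2458/0.04005 = 6.1373
R_total = 0.06296 + 6.1373 + 0.6473 = 6.8476 m²·K/W
Q = A·ΔT/R = 77.17 × 42.92 / 6.8476 = 483.69 W

483.7 W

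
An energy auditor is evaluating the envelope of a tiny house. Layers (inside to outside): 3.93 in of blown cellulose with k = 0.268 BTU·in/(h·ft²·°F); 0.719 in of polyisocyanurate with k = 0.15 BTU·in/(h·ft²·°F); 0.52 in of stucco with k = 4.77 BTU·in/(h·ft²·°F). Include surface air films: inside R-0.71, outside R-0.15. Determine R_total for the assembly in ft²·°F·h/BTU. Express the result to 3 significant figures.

20.4 ft²·°F·h/BTU

3.93/0.268 = 14.66
0.719/0.15 = 4.793
0.52/4.77 = 0.109
R_total = 0.71 + 14.66 + 4.793 + 0.109 + 0.15 = 20.43 ft²·°F·h/BTU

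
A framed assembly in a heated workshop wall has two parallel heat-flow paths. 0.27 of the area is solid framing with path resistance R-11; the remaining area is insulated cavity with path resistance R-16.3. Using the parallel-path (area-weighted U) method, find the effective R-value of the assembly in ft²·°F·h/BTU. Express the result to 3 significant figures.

14.4 ft²·°F·h/BTU

U_eff = 0.73/16.3 + 0.27/11 = 0.04479 + 0.02455 = 0.06933
R_eff = 1/U_eff = 14.42 ft²·°F·h/BTU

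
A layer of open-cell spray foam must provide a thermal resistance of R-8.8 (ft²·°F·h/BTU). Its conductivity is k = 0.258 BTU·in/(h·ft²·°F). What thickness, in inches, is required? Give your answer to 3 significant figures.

2.27 in

L = R × k = 8.8 × 0.258 = 2.27 in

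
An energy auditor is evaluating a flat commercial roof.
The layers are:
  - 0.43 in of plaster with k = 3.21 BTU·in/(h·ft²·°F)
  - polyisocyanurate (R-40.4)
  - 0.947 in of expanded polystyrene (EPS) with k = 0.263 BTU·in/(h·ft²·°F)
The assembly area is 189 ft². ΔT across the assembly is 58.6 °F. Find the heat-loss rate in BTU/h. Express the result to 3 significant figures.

251 BTU/h

0.43/3.21 = 0.134
0.947/0.263 = 3.601
R_total = 0.134 + 40.4 + 3.601 = 44.13 ft²·°F·h/BTU
Q = A·ΔT/R = 189 × 58.6 / 44.13 = 250.9 BTU/h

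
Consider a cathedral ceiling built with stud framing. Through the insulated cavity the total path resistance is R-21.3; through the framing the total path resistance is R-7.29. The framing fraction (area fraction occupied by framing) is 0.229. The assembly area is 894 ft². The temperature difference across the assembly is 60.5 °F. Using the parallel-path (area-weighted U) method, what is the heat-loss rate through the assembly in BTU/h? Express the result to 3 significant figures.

U_eff = 0.771/21.3 + 0.229/7.29 = 0.0362 + 0.03141 = 0.06761
R_eff = 1/U_eff = 14.79 ft²·°F·h/BTU
Q = 894 × 60.5 / 14.79 = 3657 BTU/h

3660 BTU/h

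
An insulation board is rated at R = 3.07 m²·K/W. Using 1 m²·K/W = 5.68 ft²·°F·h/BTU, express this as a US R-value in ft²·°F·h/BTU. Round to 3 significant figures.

R_US = 3.07 × 5.68 = 17.44

17.4 ft²·°F·h/BTU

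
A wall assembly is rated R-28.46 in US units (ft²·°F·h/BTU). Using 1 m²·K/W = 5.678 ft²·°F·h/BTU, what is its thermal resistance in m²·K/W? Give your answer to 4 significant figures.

R_SI = 28.46/5.678 = 5.0123

5.012 m²·K/W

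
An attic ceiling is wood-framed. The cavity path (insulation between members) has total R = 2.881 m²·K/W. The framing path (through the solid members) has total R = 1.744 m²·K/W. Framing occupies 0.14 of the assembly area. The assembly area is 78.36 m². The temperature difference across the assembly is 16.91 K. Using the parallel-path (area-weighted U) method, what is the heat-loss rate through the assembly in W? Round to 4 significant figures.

501.9 W

U_eff = 0.86/2.881 + 0.14/1.744 = 0.29851 + 0.080275 = 0.37878
R_eff = 1/U_eff = 2.64 m²·K/W
Q = 78.36 × 16.91 / 2.64 = 501.91 W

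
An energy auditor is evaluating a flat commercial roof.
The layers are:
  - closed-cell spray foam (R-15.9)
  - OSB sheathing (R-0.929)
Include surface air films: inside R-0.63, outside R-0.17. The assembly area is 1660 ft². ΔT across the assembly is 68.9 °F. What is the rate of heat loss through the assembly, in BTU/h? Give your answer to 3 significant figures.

R_total = 0.63 + 15.9 + 0.929 + 0.17 = 17.63 ft²·°F·h/BTU
Q = A·ΔT/R = 1660 × 68.9 / 17.63 = 6488 BTU/h

6490 BTU/h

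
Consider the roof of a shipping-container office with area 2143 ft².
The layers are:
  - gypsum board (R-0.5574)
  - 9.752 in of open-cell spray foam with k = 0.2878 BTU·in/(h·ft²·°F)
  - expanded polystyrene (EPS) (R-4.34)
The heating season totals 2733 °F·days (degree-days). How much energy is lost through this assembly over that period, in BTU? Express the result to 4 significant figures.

9.752/0.2878 = 33.885
R_total = 0.5574 + 33.885 + 4.34 = 38.782 ft²·°F·h/BTU
E = A × HDD × 24 / R = 2143 × 2733 × 24 / 38.782 = 3624500 BTU

3624000 BTU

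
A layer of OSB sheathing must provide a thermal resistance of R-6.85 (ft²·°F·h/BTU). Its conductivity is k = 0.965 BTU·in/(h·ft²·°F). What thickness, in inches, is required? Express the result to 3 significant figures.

L = R × k = 6.85 × 0.965 = 6.61 in

6.61 in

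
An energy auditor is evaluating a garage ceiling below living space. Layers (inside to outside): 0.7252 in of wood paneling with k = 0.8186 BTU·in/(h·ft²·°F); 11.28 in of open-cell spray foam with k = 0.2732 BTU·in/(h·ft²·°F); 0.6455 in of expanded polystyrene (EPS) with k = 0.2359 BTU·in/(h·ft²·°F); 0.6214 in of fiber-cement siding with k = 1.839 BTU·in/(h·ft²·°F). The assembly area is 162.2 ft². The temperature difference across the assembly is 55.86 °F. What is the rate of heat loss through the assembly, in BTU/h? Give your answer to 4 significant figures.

0.7252/0.8186 = 0.8859
11.28/0.2732 = 41.288
0.6455/0.2359 = 2.7363
0.6214/1.839 = 0.3379
R_total = 0.8859 + 41.288 + 2.7363 + 0.3379 = 45.249 ft²·°F·h/BTU
Q = A·ΔT/R = 162.2 × 55.86 / 45.249 = 200.24 BTU/h

200.2 BTU/h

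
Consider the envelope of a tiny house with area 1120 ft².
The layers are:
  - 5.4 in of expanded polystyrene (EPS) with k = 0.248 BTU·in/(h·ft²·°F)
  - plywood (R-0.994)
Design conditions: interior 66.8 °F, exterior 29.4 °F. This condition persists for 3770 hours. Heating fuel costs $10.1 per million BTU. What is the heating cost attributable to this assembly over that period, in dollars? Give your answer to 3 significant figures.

70.1 dollars

5.4/0.248 = 21.77
R_total = 21.77 + 0.994 = 22.77 ft²·°F·h/BTU
Q = 1120 × (66.8 − 29.4) / 22.77 = 1840 BTU/h
E = 1840 × 3770 = 6936000 BTU
Cost = 6936000/10⁶ × 10.1 = $70.05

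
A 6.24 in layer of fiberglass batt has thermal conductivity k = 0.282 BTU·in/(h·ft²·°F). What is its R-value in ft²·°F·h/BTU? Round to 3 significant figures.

22.1 ft²·°F·h/BTU

R = L/k = 6.24/0.282 = 22.13 ft²·°F·h/BTU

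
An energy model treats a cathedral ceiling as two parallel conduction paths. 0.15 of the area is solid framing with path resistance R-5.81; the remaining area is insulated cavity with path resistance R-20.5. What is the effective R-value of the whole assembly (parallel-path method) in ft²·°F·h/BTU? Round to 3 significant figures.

U_eff = 0.85/20.5 + 0.15/5.81 = 0.04146 + 0.02582 = 0.06728
R_eff = 1/U_eff = 14.86 ft²·°F·h/BTU

14.9 ft²·°F·h/BTU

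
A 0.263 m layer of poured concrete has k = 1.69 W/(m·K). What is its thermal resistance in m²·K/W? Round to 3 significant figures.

0.156 m²·K/W

R = L/k = 0.263/1.69 = 0.1556 m²·K/W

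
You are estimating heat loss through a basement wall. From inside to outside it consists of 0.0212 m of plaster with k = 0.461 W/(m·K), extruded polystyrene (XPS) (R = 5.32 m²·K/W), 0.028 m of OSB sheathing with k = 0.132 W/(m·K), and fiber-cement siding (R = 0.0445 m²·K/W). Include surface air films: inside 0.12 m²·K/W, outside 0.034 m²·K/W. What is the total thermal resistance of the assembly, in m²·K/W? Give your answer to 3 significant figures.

0.0212/0.461 = 0.04599
0.028/0.132 = 0.2121
R_total = 0.12 + 0.04599 + 5.32 + 0.2121 + 0.0445 + 0.034 = 5.777 m²·K/W

5.78 m²·K/W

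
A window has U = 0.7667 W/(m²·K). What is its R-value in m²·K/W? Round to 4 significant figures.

1.304 m²·K/W

R = 1/U = 1/0.7667 = 1.3043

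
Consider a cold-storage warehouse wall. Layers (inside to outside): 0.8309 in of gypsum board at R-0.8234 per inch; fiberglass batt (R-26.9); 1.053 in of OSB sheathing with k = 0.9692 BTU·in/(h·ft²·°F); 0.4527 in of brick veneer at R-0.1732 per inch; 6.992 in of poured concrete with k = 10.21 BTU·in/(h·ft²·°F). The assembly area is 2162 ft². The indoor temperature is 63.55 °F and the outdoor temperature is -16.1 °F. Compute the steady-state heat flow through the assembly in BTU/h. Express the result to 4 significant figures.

5851 BTU/h

0.8309 × 0.8234 = 0.68416
1.053/0.9692 = 1.0865
0.4527 × 0.1732 = 0.078408
6.992/10.21 = 0.68482
R_total = 0.68416 + 26.9 + 1.0865 + 0.078408 + 0.68482 = 29.434 ft²·°F·h/BTU
Q = A·ΔT/R = 2162 × (63.55 − (-16.1)) / 29.434 = 5850.5 BTU/h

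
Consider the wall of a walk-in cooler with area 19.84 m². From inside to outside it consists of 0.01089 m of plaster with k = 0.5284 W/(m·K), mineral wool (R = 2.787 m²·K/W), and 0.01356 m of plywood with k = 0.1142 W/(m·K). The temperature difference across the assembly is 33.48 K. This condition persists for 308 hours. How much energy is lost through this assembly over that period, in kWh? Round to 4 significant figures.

0.01089/0.5284 = 0.020609
0.01356/0.1142 = 0.11874
R_total = 0.020609 + 2.787 + 0.11874 = 2.9263 m²·K/W
Q = 19.84 × 33.48 / 2.9263 = 226.99 W
E = 226.99 W × 308 h / 1000 = 69.912 kWh

69.91 kWh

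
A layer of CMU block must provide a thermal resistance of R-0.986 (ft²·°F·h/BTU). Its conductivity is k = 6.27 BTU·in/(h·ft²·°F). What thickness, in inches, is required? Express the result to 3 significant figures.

L = R × k = 0.986 × 6.27 = 6.182 in

6.18 in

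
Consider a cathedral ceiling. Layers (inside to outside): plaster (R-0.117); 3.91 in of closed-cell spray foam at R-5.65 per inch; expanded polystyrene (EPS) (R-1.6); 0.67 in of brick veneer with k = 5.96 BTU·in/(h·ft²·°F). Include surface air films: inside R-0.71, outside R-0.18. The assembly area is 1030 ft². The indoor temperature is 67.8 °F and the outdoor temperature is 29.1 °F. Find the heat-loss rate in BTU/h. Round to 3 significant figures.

3.91 × 5.65 = 22.09
0.67/5.96 = 0.1124
R_total = 0.71 + 0.117 + 22.09 + 1.6 + 0.1124 + 0.18 = 24.81 ft²·°F·h/BTU
Q = A·ΔT/R = 1030 × (67.8 − 29.1) / 24.81 = 1607 BTU/h

1610 BTU/h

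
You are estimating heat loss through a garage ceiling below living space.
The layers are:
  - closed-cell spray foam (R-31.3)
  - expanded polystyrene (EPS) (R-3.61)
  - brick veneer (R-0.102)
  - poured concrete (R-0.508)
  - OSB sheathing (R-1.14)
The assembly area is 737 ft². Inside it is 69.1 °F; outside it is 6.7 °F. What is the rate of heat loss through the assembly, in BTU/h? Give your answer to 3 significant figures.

1250 BTU/h

R_total = 31.3 + 3.61 + 0.102 + 0.508 + 1.14 = 36.66 ft²·°F·h/BTU
Q = A·ΔT/R = 737 × (69.1 − 6.7) / 36.66 = 1254 BTU/h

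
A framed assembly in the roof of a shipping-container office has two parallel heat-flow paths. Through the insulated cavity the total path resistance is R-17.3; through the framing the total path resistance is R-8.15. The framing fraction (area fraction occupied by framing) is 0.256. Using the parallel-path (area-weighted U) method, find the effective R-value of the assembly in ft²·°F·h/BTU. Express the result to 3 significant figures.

U_eff = 0.744/17.3 + 0.256/8.15 = 0.04301 + 0.03141 = 0.07442
R_eff = 1/U_eff = 13.44 ft²·°F·h/BTU

13.4 ft²·°F·h/BTU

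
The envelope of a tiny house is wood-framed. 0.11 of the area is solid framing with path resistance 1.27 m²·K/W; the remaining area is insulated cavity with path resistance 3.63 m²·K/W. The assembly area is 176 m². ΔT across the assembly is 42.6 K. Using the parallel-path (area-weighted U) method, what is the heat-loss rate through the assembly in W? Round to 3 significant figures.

2490 W

U_eff = 0.89/3.63 + 0.11/1.27 = 0.2452 + 0.08661 = 0.3318
R_eff = 1/U_eff = 3.014 m²·K/W
Q = 176 × 42.6 / 3.014 = 2488 W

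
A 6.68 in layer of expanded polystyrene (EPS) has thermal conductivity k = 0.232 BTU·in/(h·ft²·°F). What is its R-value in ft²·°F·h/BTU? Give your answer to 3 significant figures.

R = L/k = 6.68/0.232 = 28.79 ft²·°F·h/BTU

28.8 ft²·°F·h/BTU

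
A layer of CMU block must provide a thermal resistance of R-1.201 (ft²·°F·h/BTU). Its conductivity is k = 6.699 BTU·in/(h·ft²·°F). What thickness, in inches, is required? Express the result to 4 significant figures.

L = R × k = 1.201 × 6.699 = 8.0455 in

8.045 in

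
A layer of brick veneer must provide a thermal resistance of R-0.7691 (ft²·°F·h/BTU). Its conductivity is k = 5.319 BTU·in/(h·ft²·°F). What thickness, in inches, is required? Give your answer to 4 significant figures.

4.091 in

L = R × k = 0.7691 × 5.319 = 4.0908 in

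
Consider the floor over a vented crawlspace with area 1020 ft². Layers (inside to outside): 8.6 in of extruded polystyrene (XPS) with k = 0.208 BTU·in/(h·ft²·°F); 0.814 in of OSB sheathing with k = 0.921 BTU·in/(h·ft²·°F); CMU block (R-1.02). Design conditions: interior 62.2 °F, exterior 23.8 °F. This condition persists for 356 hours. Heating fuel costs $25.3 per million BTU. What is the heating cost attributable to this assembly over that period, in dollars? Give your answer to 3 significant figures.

8.6/0.208 = 41.35
0.814/0.921 = 0.8838
R_total = 41.35 + 0.8838 + 1.02 = 43.25 ft²·°F·h/BTU
Q = 1020 × (62.2 − 23.8) / 43.25 = 905.6 BTU/h
E = 905.6 × 356 = 322400 BTU
Cost = 322400/10⁶ × 25.3 = $8.157

8.16 dollars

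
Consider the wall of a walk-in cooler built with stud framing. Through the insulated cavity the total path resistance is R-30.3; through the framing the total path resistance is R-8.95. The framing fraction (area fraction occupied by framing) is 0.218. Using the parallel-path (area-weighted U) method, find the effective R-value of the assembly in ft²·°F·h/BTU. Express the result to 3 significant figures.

U_eff = 0.782/30.3 + 0.218/8.95 = 0.02581 + 0.02436 = 0.05017
R_eff = 1/U_eff = 19.93 ft²·°F·h/BTU

19.9 ft²·°F·h/BTU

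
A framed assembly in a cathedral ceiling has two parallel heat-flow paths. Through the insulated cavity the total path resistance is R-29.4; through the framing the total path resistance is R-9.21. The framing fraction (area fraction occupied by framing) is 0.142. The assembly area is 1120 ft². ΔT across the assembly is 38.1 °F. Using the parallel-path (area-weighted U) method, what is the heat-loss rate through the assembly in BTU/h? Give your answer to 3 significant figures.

U_eff = 0.858/29.4 + 0.142/9.21 = 0.02918 + 0.01542 = 0.0446
R_eff = 1/U_eff = 22.42 ft²·°F·h/BTU
Q = 1120 × 38.1 / 22.42 = 1903 BTU/h

1900 BTU/h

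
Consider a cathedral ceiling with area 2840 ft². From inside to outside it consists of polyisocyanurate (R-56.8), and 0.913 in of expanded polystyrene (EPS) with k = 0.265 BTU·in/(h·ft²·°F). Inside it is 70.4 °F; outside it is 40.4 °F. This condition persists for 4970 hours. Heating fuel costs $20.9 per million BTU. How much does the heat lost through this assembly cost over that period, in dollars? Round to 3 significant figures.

0.913/0.265 = 3.445
R_total = 56.8 + 3.445 = 60.25 ft²·°F·h/BTU
Q = 2840 × (70.4 − 40.4) / 60.25 = 1414 BTU/h
E = 1414 × 4970 = 7029000 BTU
Cost = 7029000/10⁶ × 20.9 = $146.9

147 dollars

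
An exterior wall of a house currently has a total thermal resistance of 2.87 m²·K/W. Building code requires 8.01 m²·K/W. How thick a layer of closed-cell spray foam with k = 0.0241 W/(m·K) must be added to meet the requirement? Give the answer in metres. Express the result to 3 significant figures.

0.124 m

ΔR = 8.01 − 2.87 = 5.14 m²·K/W
L = ΔR × k = 5.14 × 0.0241 = 0.1239 m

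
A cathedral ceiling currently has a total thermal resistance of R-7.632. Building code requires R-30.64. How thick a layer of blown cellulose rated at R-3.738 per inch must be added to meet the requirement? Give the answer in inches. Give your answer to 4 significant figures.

ΔR = 30.64 − 7.632 = 23.008 ft²·°F·h/BTU
L = ΔR / (R/in) = 23.008/3.738 = 6.1552 in

6.155 in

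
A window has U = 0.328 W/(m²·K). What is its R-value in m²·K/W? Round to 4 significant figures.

3.049 m²·K/W

R = 1/U = 1/0.328 = 3.0488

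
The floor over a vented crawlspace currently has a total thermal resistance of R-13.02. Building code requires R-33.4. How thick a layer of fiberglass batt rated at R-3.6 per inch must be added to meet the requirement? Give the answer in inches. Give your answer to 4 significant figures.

5.661 in

ΔR = 33.4 − 13.02 = 20.38 ft²·°F·h/BTU
L = ΔR / (R/in) = 20.38/3.6 = 5.6611 in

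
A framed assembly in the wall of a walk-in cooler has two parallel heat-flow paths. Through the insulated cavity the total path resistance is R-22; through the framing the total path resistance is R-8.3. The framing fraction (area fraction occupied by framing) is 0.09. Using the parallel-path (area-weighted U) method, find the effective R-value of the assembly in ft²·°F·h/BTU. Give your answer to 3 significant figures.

19.2 ft²·°F·h/BTU

U_eff = 0.91/22 + 0.09/8.3 = 0.04136 + 0.01084 = 0.05221
R_eff = 1/U_eff = 19.15 ft²·°F·h/BTU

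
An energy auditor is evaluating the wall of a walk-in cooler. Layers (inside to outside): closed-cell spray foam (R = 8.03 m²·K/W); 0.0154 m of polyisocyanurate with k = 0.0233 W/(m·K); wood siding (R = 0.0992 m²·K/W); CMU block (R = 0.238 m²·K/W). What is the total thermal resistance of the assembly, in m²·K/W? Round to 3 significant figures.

9.03 m²·K/W

0.0154/0.0233 = 0.6609
R_total = 8.03 + 0.6609 + 0.0992 + 0.238 = 9.028 m²·K/W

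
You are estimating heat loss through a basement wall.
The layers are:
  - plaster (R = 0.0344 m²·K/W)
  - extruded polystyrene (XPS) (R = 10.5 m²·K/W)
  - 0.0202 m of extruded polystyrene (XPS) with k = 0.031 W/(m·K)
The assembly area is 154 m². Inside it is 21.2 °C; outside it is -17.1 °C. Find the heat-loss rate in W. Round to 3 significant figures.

0.0202/0.031 = 0.6516
R_total = 0.0344 + 10.5 + 0.6516 = 11.19 m²·K/W
Q = A·ΔT/R = 154 × (21.2 − (-17.1)) / 11.19 = 527.3 W

527 W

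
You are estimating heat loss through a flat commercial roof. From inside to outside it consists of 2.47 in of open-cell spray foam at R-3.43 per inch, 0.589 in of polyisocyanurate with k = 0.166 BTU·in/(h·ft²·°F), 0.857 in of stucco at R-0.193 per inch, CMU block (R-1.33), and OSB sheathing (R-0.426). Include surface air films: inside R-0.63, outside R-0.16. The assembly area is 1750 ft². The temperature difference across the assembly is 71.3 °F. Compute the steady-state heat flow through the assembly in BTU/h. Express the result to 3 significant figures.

2.47 × 3.43 = 8.472
0.589/0.166 = 3.548
0.857 × 0.193 = 0.1654
R_total = 0.63 + 8.472 + 3.548 + 0.1654 + 1.33 + 0.426 + 0.16 = 14.73 ft²·°F·h/BTU
Q = A·ΔT/R = 1750 × 71.3 / 14.73 = 8470 BTU/h

8470 BTU/h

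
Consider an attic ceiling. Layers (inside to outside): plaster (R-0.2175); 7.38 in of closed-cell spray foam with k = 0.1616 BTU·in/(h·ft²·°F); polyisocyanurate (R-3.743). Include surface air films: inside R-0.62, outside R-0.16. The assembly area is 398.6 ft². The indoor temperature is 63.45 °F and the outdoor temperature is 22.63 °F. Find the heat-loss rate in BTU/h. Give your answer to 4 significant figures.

322.8 BTU/h

7.38/0.1616 = 45.668
R_total = 0.62 + 0.2175 + 45.668 + 3.743 + 0.16 = 50.409 ft²·°F·h/BTU
Q = A·ΔT/R = 398.6 × (63.45 − 22.63) / 50.409 = 322.78 BTU/h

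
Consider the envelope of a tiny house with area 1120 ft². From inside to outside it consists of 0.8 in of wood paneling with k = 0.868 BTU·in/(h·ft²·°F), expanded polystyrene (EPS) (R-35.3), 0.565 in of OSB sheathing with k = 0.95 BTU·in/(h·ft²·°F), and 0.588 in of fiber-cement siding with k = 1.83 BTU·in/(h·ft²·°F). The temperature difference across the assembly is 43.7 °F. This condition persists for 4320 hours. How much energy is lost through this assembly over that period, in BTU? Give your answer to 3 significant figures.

5690000 BTU

0.8/0.868 = 0.9217
0.565/0.95 = 0.5947
0.588/1.83 = 0.3213
R_total = 0.9217 + 35.3 + 0.5947 + 0.3213 = 37.14 ft²·°F·h/BTU
Q = 1120 × 43.7 / 37.14 = 1318 BTU/h
E = 1318 × 4320 = 5693000 BTU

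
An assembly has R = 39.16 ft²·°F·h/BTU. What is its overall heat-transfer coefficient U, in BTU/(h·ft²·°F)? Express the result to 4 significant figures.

0.02554 BTU/(h·ft²·°F)

U = 1/R = 1/39.16 = 0.025536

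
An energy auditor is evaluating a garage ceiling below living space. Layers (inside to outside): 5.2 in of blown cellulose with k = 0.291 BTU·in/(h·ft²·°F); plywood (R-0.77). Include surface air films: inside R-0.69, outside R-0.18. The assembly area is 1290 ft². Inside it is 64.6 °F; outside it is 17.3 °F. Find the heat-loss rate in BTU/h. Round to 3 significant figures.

3130 BTU/h

5.2/0.291 = 17.87
R_total = 0.69 + 17.87 + 0.77 + 0.18 = 19.51 ft²·°F·h/BTU
Q = A·ΔT/R = 1290 × (64.6 − 17.3) / 19.51 = 3128 BTU/h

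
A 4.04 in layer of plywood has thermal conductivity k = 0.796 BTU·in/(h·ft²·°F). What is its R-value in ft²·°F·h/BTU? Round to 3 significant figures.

5.08 ft²·°F·h/BTU

R = L/k = 4.04/0.796 = 5.075 ft²·°F·h/BTU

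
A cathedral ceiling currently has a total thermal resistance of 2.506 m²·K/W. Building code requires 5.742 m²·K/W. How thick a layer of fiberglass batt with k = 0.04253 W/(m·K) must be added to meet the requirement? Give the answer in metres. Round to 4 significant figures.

ΔR = 5.742 − 2.506 = 3.236 m²·K/W
L = ΔR × k = 3.236 × 0.04253 = 0.13763 m

0.1376 m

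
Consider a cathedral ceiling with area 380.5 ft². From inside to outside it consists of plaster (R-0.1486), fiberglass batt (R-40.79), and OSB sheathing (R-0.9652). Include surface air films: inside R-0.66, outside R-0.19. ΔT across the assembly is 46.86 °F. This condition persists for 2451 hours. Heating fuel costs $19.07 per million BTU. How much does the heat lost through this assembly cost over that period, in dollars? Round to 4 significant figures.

19.49 dollars

R_total = 0.66 + 0.1486 + 40.79 + 0.9652 + 0.19 = 42.754 ft²·°F·h/BTU
Q = 380.5 × 46.86 / 42.754 = 417.04 BTU/h
E = 417.04 × 2451 = 1022200 BTU
Cost = 1022200/10⁶ × 19.07 = $19.493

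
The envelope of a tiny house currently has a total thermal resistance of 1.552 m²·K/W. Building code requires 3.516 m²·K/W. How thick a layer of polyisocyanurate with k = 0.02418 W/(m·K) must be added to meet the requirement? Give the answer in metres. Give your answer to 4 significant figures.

ΔR = 3.516 − 1.552 = 1.964 m²·K/W
L = ΔR × k = 1.964 × 0.02418 = 0.04749 m

0.04749 m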